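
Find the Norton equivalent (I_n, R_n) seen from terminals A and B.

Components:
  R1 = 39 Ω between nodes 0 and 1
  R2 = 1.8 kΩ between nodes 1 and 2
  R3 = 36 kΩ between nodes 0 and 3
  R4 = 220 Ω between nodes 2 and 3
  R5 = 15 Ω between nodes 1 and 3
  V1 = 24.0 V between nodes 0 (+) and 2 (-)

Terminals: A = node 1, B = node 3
Find the Thévenin equivalent first; then I_n = V_th/R_th and R_n = R_th.
Step 1 — V_th is the open-circuit voltage V_A - V_B (nothing connected across the terminals).
Nodal analysis, taking node 2 as the 0 V reference.
Source V1 fixes V_0 = 24 V.
KCL at each unknown node (sum of currents leaving = 0; resistances in Ω):
  Node 1: (V_1 - 24)/39 + (V_1 - 0)/1800 + (V_1 - V_3)/15 = 0
  Node 3: (V_3 - 24)/36000 + (V_3 - 0)/220 + (V_3 - V_1)/15 = 0
Collecting terms (coefficients in siemens):
  0.09286·V_1 - 0.06667·V_3 = 0.6154
  0.07124·V_3 - 0.06667·V_1 = 0.0006667
Determinant D = (0.09286)(0.07124) - (-0.06667)(-0.06667) = 0.002171
V_1 = [(0.6154)(0.07124) - (-0.06667)(0.0006667)]/D = 20.21 V
V_3 = [(0.09286)(0.0006667) - (0.6154)(-0.06667)]/D = 18.92 V
V_th = V_1 - V_3 = 20.21 - 18.92 = 1.288 V
Step 2 — R_th: zero the source — replace V1 by a short circuit (node 2 merges into node 0) — and find the resistance seen between A (node 1) and B (node 3).
Reduce the network between node 1 (A) and node 3 (B) by series/parallel combination:
  Rp1 = R1 ‖ R2 (parallel, both between nodes 0 and 1) = 1/(1/39 + 1/1800) = 38.17 Ω
  Rp2 = R3 ‖ R4 (parallel, both between nodes 0 and 3) = 1/(1/36000 + 1/220) = 218.7 Ω
  Rs1 = Rp1 + Rp2 (series, joined only at node 0) = 38.17 + 218.7 = 256.8 Ω
  Rp3 = R5 ‖ Rs1 (parallel, both between nodes 1 and 3) = 1/(1/15 + 1/256.8) = 14.17 Ω
R_th = 14.17 Ω
I_n = V_th/R_th = 1.288/14.17 = 0.0909 A, and R_n = R_th = 14.17 Ω

Final answer: I_n = 0.0909 A, R_n = 14.17 Ω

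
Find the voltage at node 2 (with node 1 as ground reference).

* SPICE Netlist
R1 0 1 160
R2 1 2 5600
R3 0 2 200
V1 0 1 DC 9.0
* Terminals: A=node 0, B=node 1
Nodal analysis, taking node 1 as the 0 V reference.
Source V1 fixes V_0 = 9 V.
KCL at each unknown node (sum of currents leaving = 0; resistances in Ω):
  Node 2: (V_2 - 0)/5600 + (V_2 - 9)/200 = 0
Collecting terms: 0.005179 × V_2 = 0.045  =>  V_2 = 8.69 V
The requested potential is V_2 = 8.69 V.

Final answer: V_2 = 8.69 V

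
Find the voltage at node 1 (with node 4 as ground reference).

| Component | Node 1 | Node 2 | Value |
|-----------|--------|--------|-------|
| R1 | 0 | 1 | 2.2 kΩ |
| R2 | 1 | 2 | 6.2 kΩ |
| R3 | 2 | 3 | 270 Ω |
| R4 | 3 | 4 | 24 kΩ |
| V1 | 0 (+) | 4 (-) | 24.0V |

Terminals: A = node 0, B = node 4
Nodal analysis, taking node 4 as the 0 V reference.
Source V1 fixes V_0 = 24 V.
KCL at each unknown node (sum of currents leaving = 0; resistances in Ω):
  Node 1: (V_1 - 24)/2200 + (V_1 - V_2)/6200 = 0
  Node 2: (V_2 - V_1)/6200 + (V_2 - V_3)/270 = 0
  Node 3: (V_3 - V_2)/270 + (V_3 - 0)/24000 = 0
Collecting terms (coefficients in siemens):
  0.0006158·V_1 - 0.0001613·V_2 = 0.01091
  0.003865·V_2 - 0.0001613·V_1 - 0.003704·V_3 = 0
  0.003745·V_3 - 0.003704·V_2 = 0
Solving these 3 simultaneous equations (Gaussian elimination) gives:
  V_1 = 22.38 V, V_2 = 17.83 V, V_3 = 17.63 V
The requested potential is V_1 = 22.38 V.

Final answer: V_1 = 22.38 V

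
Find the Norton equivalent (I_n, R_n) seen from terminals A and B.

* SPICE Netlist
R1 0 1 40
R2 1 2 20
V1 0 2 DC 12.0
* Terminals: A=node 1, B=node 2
Find the Thévenin equivalent first; then I_n = V_th/R_th and R_n = R_th.
Step 1 — V_th is the open-circuit voltage V_A - V_B (nothing connected across the terminals).
Nodal analysis, taking node 2 as the 0 V reference.
Source V1 fixes V_0 = 12 V.
KCL at each unknown node (sum of currents leaving = 0; resistances in Ω):
  Node 1: (V_1 - 12)/40 + (V_1 - 0)/20 = 0
Collecting terms: 0.075 × V_1 = 0.3  =>  V_1 = 4 V
V_th = V_1 - V_2 = 4 - 0 = 4 V
Step 2 — R_th: zero the source — replace V1 by a short circuit (node 2 merges into node 0) — and find the resistance seen between A (node 1) and B (node 0).
Reduce the network between node 1 (A) and node 0 (B) by series/parallel combination:
  Rp1 = R1 ‖ R2 (parallel, both between nodes 0 and 1) = 1/(1/40 + 1/20) = 13.33 Ω
R_th = 13.33 Ω
I_n = V_th/R_th = 4/13.33 = 0.3 A, and R_n = R_th = 13.33 Ω

Final answer: I_n = 0.3 A, R_n = 13.33 Ω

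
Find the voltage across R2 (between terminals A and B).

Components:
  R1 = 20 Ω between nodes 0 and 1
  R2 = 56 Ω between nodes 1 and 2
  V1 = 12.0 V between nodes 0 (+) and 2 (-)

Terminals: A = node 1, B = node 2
R1 and R2 are in series across V1 (node 0 → node 1 → node 2), and the output A–B is taken across R2, so this is a voltage divider.
Series current: I = V1/(R1 + R2) = 12/(20 + 56) = 12/76 = 0.1579 A
V_R2 = I × R2 = V1 × R2/(R1 + R2) = 12 × 56/76 = 8.842 V

Final answer: 8.842 V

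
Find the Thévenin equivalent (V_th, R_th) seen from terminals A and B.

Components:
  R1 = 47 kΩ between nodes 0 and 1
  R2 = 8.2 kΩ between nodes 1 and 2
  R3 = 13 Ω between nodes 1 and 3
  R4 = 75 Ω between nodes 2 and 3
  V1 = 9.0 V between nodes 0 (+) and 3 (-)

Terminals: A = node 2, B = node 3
Step 1 — V_th is the open-circuit voltage V_A - V_B (nothing connected across the terminals).
Nodal analysis, taking node 3 as the 0 V reference.
Source V1 fixes V_0 = 9 V.
KCL at each unknown node (sum of currents leaving = 0; resistances in Ω):
  Node 1: (V_1 - 9)/47000 + (V_1 - V_2)/8200 + (V_1 - 0)/13 = 0
  Node 2: (V_2 - V_1)/8200 + (V_2 - 0)/75 = 0
Collecting terms (coefficients in siemens):
  0.07707·V_1 - 0.000122·V_2 = 0.0001915
  0.01346·V_2 - 0.000122·V_1 = 0
Determinant D = (0.07707)(0.01346) - (-0.000122)(-0.000122) = 0.001037
V_1 = [(0.0001915)(0.01346) - (-0.000122)(0)]/D = 0.002485 V
V_2 = [(0.07707)(0) - (0.0001915)(-0.000122)]/D = 0.00002252 V
V_th = V_2 - V_3 = 0.00002252 - 0 = 0.00002252 V
Step 2 — R_th: zero the source — replace V1 by a short circuit (node 3 merges into node 0) — and find the resistance seen between A (node 2) and B (node 0).
Reduce the network between node 2 (A) and node 0 (B) by series/parallel combination:
  Rp1 = R1 ‖ R3 (parallel, both between nodes 0 and 1) = 1/(1/47000 + 1/13) = 13 Ω
  Rs1 = R2 + Rp1 (series, joined only at node 1) = 8200 + 13 = 8213 Ω
  Rp2 = R4 ‖ Rs1 (parallel, both between nodes 0 and 2) = 1/(1/75 + 1/8213) = 74.32 Ω
R_th = 74.32 Ω

Final answer: V_th = 2.252e-05 V, R_th = 74.32 Ω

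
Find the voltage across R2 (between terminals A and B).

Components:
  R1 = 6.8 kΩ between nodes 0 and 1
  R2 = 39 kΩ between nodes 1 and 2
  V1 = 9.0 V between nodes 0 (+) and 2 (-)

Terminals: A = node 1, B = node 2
R1 and R2 are in series across V1 (node 0 → node 1 → node 2), and the output A–B is taken across R2, so this is a voltage divider.
Series current: I = V1/(R1 + R2) = 9/(6800 + 39000) = 9/45800 = 0.0001965 A
V_R2 = I × R2 = V1 × R2/(R1 + R2) = 9 × 39000/45800 = 7.664 V

Final answer: 7.664 V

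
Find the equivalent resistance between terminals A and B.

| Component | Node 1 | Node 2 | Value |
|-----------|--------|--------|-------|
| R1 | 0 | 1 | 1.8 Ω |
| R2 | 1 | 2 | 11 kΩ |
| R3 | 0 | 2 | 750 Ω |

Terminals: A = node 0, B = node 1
Reduce the network between node 0 (A) and node 1 (B) by series/parallel combination:
  Rs1 = R3 + R2 (series, joined only at node 2) = 750 + 11000 = 11750 Ω
  Rp1 = R1 ‖ Rs1 (parallel, both between nodes 0 and 1) = 1/(1/1.8 + 1/11750) = 1.8 Ω
R_eq = 1.8 Ω

Final answer: 1.8 Ω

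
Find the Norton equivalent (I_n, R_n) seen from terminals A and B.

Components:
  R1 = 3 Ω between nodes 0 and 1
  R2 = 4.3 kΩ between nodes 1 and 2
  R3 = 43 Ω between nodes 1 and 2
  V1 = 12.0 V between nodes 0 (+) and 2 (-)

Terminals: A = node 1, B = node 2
Find the Thévenin equivalent first; then I_n = V_th/R_th and R_n = R_th.
Step 1 — V_th is the open-circuit voltage V_A - V_B (nothing connected across the terminals).
Nodal analysis, taking node 2 as the 0 V reference.
Source V1 fixes V_0 = 12 V.
KCL at each unknown node (sum of currents leaving = 0; resistances in Ω):
  Node 1: (V_1 - 12)/3 + (V_1 - 0)/4300 + (V_1 - 0)/43 = 0
Collecting terms: 0.3568 × V_1 = 4  =>  V_1 = 11.21 V
V_th = V_1 - V_2 = 11.21 - 0 = 11.21 V
Step 2 — R_th: zero the source — replace V1 by a short circuit (node 2 merges into node 0) — and find the resistance seen between A (node 1) and B (node 0).
Reduce the network between node 1 (A) and node 0 (B) by series/parallel combination:
  Rp1 = R1 ‖ R2 ‖ R3 (parallel, all between nodes 0 and 1) = 1/(1/3 + 1/4300 + 1/43) = 2.803 Ω
R_th = 2.803 Ω
I_n = V_th/R_th = 11.21/2.803 = 4 A, and R_n = R_th = 2.803 Ω

Final answer: I_n = 4 A, R_n = 2.803 Ω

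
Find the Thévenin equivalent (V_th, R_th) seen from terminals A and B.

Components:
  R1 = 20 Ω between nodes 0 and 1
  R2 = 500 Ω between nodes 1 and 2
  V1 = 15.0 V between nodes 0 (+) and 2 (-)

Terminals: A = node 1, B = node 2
Step 1 — V_th is the open-circuit voltage V_A - V_B (nothing connected across the terminals).
Nodal analysis, taking node 2 as the 0 V reference.
Source V1 fixes V_0 = 15 V.
KCL at each unknown node (sum of currents leaving = 0; resistances in Ω):
  Node 1: (V_1 - 15)/20 + (V_1 - 0)/500 = 0
Collecting terms: 0.052 × V_1 = 0.75  =>  V_1 = 14.42 V
V_th = V_1 - V_2 = 14.42 - 0 = 14.42 V
Step 2 — R_th: zero the source — replace V1 by a short circuit (node 2 merges into node 0) — and find the resistance seen between A (node 1) and B (node 0).
Reduce the network between node 1 (A) and node 0 (B) by series/parallel combination:
  Rp1 = R1 ‖ R2 (parallel, both between nodes 0 and 1) = 1/(1/20 + 1/500) = 19.23 Ω
R_th = 19.23 Ω

Final answer: V_th = 14.42 V, R_th = 19.23 Ω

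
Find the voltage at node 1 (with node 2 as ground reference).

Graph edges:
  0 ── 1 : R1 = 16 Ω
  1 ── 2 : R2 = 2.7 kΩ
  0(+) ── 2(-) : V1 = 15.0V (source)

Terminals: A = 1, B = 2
Nodal analysis, taking node 2 as the 0 V reference.
Source V1 fixes V_0 = 15 V.
KCL at each unknown node (sum of currents leaving = 0; resistances in Ω):
  Node 1: (V_1 - 15)/16 + (V_1 - 0)/2700 = 0
Collecting terms: 0.06287 × V_1 = 0.9375  =>  V_1 = 14.91 V
The requested potential is V_1 = 14.91 V.

Final answer: V_1 = 14.91 V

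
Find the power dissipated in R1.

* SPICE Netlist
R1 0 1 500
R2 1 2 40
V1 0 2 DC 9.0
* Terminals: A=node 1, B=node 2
Nodal analysis, taking node 2 as the 0 V reference.
Source V1 fixes V_0 = 9 V.
KCL at each unknown node (sum of currents leaving = 0; resistances in Ω):
  Node 1: (V_1 - 9)/500 + (V_1 - 0)/40 = 0
Collecting terms: 0.027 × V_1 = 0.018  =>  V_1 = 0.6667 V
I_R1 = (V_0 - V_1)/R1 = (9 - 0.6667)/500 = 0.01667 A
P_R1 = I_R1² × R1 = (0.01667)² × 500 = 0.1389 W

Final answer: 0.1389 W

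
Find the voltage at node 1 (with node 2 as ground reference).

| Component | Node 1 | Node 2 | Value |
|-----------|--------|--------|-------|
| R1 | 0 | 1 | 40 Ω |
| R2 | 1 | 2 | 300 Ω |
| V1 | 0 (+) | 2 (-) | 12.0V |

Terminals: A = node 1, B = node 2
Nodal analysis, taking node 2 as the 0 V reference.
Source V1 fixes V_0 = 12 V.
KCL at each unknown node (sum of currents leaving = 0; resistances in Ω):
  Node 1: (V_1 - 12)/40 + (V_1 - 0)/300 = 0
Collecting terms: 0.02833 × V_1 = 0.3  =>  V_1 = 10.59 V
The requested potential is V_1 = 10.59 V.

Final answer: V_1 = 10.59 V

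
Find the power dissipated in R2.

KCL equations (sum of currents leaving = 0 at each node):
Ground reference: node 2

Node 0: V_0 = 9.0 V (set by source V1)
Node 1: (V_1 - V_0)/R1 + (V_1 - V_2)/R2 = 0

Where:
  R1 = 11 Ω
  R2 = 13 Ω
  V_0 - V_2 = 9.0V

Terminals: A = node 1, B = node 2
Nodal analysis, taking node 2 as the 0 V reference.
Source V1 fixes V_0 = 9 V.
KCL at each unknown node (sum of currents leaving = 0; resistances in Ω):
  Node 1: (V_1 - 9)/11 + (V_1 - 0)/13 = 0
Collecting terms: 0.1678 × V_1 = 0.8182  =>  V_1 = 4.875 V
I_R2 = (V_1 - V_2)/R2 = (4.875 - 0)/13 = 0.375 A
P_R2 = I_R2² × R2 = (0.375)² × 13 = 1.828 W

Final answer: 1.828 W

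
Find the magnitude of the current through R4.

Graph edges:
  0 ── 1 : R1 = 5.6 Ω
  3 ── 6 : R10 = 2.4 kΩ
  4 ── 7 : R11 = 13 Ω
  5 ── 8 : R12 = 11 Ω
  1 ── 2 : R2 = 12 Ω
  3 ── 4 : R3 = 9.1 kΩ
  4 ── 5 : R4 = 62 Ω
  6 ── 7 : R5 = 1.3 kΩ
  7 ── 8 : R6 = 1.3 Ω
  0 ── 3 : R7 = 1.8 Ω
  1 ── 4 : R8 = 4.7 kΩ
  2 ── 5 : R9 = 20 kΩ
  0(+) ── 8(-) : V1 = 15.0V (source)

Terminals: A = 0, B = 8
Nodal analysis, taking node 8 as the 0 V reference.
Source V1 fixes V_0 = 15 V.
KCL at each unknown node (sum of currents leaving = 0; resistances in Ω):
  Node 1: (V_1 - 15)/5.6 + (V_1 - V_2)/12 + (V_1 - V_4)/4700 = 0
  Node 2: (V_2 - V_1)/12 + (V_2 - V_5)/20000 = 0
  Node 3: (V_3 - V_4)/9100 + (V_3 - 15)/1.8 + (V_3 - V_6)/2400 = 0
  Node 4: (V_4 - V_3)/9100 + (V_4 - V_5)/62 + (V_4 - V_1)/4700 + (V_4 - V_7)/13 = 0
  Node 5: (V_5 - V_4)/62 + (V_5 - V_2)/20000 + (V_5 - 0)/11 = 0
  Node 6: (V_6 - V_7)/1300 + (V_6 - V_3)/2400 = 0
  Node 7: (V_7 - V_6)/1300 + (V_7 - 0)/1.3 + (V_7 - V_4)/13 = 0
Collecting terms (coefficients in siemens):
  0.2621·V_1 - 0.08333·V_2 - 0.0002128·V_4 = 2.679
  0.08338·V_2 - 0.08333·V_1 - 0.00005·V_5 = 0
  0.5561·V_3 - 0.0001099·V_4 - 0.0004167·V_6 = 8.333
  0.09337·V_4 - 0.0002128·V_1 - 0.0001099·V_3 - 0.01613·V_5 - 0.07692·V_7 = 0
  0.1071·V_5 - 0.00005·V_2 - 0.01613·V_4 = 0
  0.001186·V_6 - 0.0004167·V_3 - 0.0007692·V_7 = 0
  0.8469·V_7 - 0.07692·V_4 - 0.0007692·V_6 = 0
Solving these 7 simultaneous equations (Gaussian elimination) gives:
  V_1 = 14.98 V, V_2 = 14.97 V, V_3 = 14.99 V, V_4 = 0.06331 V
  V_5 = 0.01652 V, V_6 = 5.274 V, V_7 = 0.01054 V
I_R4 = (V_4 - V_5)/R4 = (0.06331 - 0.01652)/62 = 0.0007546 A
|I_R4| = 0.0007546 A

Final answer: |I_R4| = 0.0007546 A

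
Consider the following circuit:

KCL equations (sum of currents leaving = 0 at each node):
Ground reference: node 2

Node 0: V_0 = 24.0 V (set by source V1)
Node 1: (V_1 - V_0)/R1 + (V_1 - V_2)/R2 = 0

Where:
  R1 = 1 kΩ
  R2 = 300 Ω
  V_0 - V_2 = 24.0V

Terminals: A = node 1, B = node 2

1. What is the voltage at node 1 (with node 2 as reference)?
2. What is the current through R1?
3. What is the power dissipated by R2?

Nodal analysis, taking node 2 as the 0 V reference.
Source V1 fixes V_0 = 24 V.
KCL at each unknown node (sum of currents leaving = 0; resistances in Ω):
  Node 1: (V_1 - 24)/1000 + (V_1 - 0)/300 = 0
Collecting terms: 0.004333 × V_1 = 0.024  =>  V_1 = 5.538 V
Part 1:
  Read off the nodal solution: V_1 = 5.538 V
Part 2:
  I_R1 = (V_0 - V_1)/R1 = (24 - 5.538)/1000 = 0.01846 A
  Magnitude: I_R1 = 0.01846 A
Part 3:
  I_R2 = (V_1 - V_2)/R2 = (5.538 - 0)/300 = 0.01846 A
  P_R2 = I_R2² × R2 = (0.01846)² × 300 = 0.1022 W

Final answers:
1. V_1 = 5.538 V
2. I_R1 = 0.01846 A
3. P_R2 = 0.1022 W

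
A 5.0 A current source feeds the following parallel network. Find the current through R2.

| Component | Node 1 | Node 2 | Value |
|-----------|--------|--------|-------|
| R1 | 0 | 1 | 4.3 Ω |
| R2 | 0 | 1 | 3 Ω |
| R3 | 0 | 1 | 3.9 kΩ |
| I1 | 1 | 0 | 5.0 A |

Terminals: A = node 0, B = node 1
All resistors sit directly between nodes 0 and 1, so they are in parallel and share one voltage V; the full source current 5 A splits among them.
1/R_par = 1/4.3 + 1/3 + 1/3900 = 0.5661 S  =>  R_par = 1.766 Ω
V = I × R_par = 5 × 1.766 = 8.832 V
I_R2 = V/R2 = 8.832/3 = 2.944 A

Final answer: 2.944 A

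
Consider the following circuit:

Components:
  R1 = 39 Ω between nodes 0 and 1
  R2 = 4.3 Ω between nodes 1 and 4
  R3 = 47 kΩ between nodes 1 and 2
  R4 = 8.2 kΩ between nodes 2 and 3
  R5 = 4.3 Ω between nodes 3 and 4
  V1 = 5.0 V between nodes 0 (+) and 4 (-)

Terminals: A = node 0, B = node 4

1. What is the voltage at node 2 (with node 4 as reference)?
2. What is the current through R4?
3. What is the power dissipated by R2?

Nodal analysis, taking node 4 as the 0 V reference.
Source V1 fixes V_0 = 5 V.
KCL at each unknown node (sum of currents leaving = 0; resistances in Ω):
  Node 1: (V_1 - 5)/39 + (V_1 - 0)/4.3 + (V_1 - V_2)/47000 = 0
  Node 2: (V_2 - V_1)/47000 + (V_2 - V_3)/8200 = 0
  Node 3: (V_3 - V_2)/8200 + (V_3 - 0)/4.3 = 0
Collecting terms (coefficients in siemens):
  0.2582·V_1 - 0.00002128·V_2 = 0.1282
  0.0001432·V_2 - 0.00002128·V_1 - 0.000122·V_3 = 0
  0.2327·V_3 - 0.000122·V_2 = 0
Solving these 3 simultaneous equations (Gaussian elimination) gives:
  V_1 = 0.4965 V, V_2 = 0.07379 V, V_3 = 0.00003867 V
Part 1:
  Read off the nodal solution: V_2 = 0.07379 V
Part 2:
  I_R4 = (V_2 - V_3)/R4 = (0.07379 - 0.00003867)/8200 = 0.000008994 A
  Magnitude: I_R4 = 0.000008994 A
Part 3:
  I_R2 = (V_1 - V_4)/R2 = (0.4965 - 0)/4.3 = 0.1155 A
  P_R2 = I_R2² × R2 = (0.1155)² × 4.3 = 0.05733 W

Final answers:
1. V_2 = 0.07379 V
2. I_R4 = 8.994e-06 A
3. P_R2 = 0.05733 W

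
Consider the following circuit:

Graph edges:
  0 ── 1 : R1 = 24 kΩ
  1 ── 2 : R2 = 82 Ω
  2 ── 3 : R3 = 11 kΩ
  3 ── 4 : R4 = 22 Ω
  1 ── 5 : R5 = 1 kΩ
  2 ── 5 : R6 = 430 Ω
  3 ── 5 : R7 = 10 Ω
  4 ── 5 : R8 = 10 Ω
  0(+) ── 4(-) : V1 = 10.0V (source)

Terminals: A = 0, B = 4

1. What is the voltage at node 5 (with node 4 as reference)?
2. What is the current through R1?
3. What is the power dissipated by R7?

Nodal analysis, taking node 4 as the 0 V reference.
Source V1 fixes V_0 = 10 V.
KCL at each unknown node (sum of currents leaving = 0; resistances in Ω):
  Node 1: (V_1 - 10)/24000 + (V_1 - V_2)/82 + (V_1 - V_5)/1000 = 0
  Node 2: (V_2 - V_1)/82 + (V_2 - V_3)/11000 + (V_2 - V_5)/430 = 0
  Node 3: (V_3 - V_2)/11000 + (V_3 - 0)/22 + (V_3 - V_5)/10 = 0
  Node 5: (V_5 - V_1)/1000 + (V_5 - V_2)/430 + (V_5 - V_3)/10 + (V_5 - 0)/10 = 0
Collecting terms (coefficients in siemens):
  0.01324·V_1 - 0.0122·V_2 - 0.001·V_5 = 0.0004167
  0.01461·V_2 - 0.0122·V_1 - 0.00009091·V_3 - 0.002326·V_5 = 0
  0.1455·V_3 - 0.00009091·V_2 - 0.1·V_5 = 0
  0.2033·V_5 - 0.001·V_1 - 0.002326·V_2 - 0.1·V_3 = 0
Solving these 4 simultaneous equations (Gaussian elimination) gives:
  V_1 = 0.1393 V, V_2 = 0.1167 V, V_3 = 0.002207 V, V_5 = 0.003106 V
Part 1:
  Read off the nodal solution: V_5 = 0.003106 V
Part 2:
  I_R1 = (V_0 - V_1)/R1 = (10 - 0.1393)/24000 = 0.0004109 A
  Magnitude: I_R1 = 0.0004109 A
Part 3:
  I_R7 = (V_3 - V_5)/R7 = (0.002207 - 0.003106)/10 = -0.00008989 A
  P_R7 = I_R7² × R7 = (-0.00008989)² × 10 = 0.0000000808 W

Final answers:
1. V_5 = 0.003106 V
2. I_R1 = 0.0004109 A
3. P_R7 = 8.08e-08 W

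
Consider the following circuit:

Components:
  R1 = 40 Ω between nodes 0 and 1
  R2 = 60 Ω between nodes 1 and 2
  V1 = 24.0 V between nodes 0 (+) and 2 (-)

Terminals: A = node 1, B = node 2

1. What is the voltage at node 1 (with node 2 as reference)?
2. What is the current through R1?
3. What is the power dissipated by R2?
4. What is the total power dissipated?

Nodal analysis, taking node 2 as the 0 V reference.
Source V1 fixes V_0 = 24 V.
KCL at each unknown node (sum of currents leaving = 0; resistances in Ω):
  Node 1: (V_1 - 24)/40 + (V_1 - 0)/60 = 0
Collecting terms: 0.04167 × V_1 = 0.6  =>  V_1 = 14.4 V
Part 1:
  Read off the nodal solution: V_1 = 14.4 V
Part 2:
  I_R1 = (V_0 - V_1)/R1 = (24 - 14.4)/40 = 0.24 A
  Magnitude: I_R1 = 0.24 A
Part 3:
  I_R2 = (V_1 - V_2)/R2 = (14.4 - 0)/60 = 0.24 A
  P_R2 = I_R2² × R2 = (0.24)² × 60 = 3.456 W
Part 4:
  Power in each resistor, P = (ΔV)²/R:
    P_R1 = (24 - 14.4)²/40 = 2.304 W
    P_R2 = (14.4 - 0)²/60 = 3.456 W
  P_total = P_R1 + P_R2 = 5.76 W

Final answers:
1. V_1 = 14.4 V
2. I_R1 = 0.24 A
3. P_R2 = 3.456 W
4. P_total = 5.76 W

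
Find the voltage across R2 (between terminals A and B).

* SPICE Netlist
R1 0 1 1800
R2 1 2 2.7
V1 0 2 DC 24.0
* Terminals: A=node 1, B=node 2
R1 and R2 are in series across V1 (node 0 → node 1 → node 2), and the output A–B is taken across R2, so this is a voltage divider.
Series current: I = V1/(R1 + R2) = 24/(1800 + 2.7) = 24/1803 = 0.01331 A
V_R2 = I × R2 = V1 × R2/(R1 + R2) = 24 × 2.7/1803 = 0.03595 V

Final answer: 0.03595 V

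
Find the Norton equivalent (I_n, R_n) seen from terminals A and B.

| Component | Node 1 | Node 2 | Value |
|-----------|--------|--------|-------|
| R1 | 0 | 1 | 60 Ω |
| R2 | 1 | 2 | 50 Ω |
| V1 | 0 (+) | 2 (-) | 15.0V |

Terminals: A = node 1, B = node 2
Find the Thévenin equivalent first; then I_n = V_th/R_th and R_n = R_th.
Step 1 — V_th is the open-circuit voltage V_A - V_B (nothing connected across the terminals).
Nodal analysis, taking node 2 as the 0 V reference.
Source V1 fixes V_0 = 15 V.
KCL at each unknown node (sum of currents leaving = 0; resistances in Ω):
  Node 1: (V_1 - 15)/60 + (V_1 - 0)/50 = 0
Collecting terms: 0.03667 × V_1 = 0.25  =>  V_1 = 6.818 V
V_th = V_1 - V_2 = 6.818 - 0 = 6.818 V
Step 2 — R_th: zero the source — replace V1 by a short circuit (node 2 merges into node 0) — and find the resistance seen between A (node 1) and B (node 0).
Reduce the network between node 1 (A) and node 0 (B) by series/parallel combination:
  Rp1 = R1 ‖ R2 (parallel, both between nodes 0 and 1) = 1/(1/60 + 1/50) = 27.27 Ω
R_th = 27.27 Ω
I_n = V_th/R_th = 6.818/27.27 = 0.25 A, and R_n = R_th = 27.27 Ω

Final answer: I_n = 0.25 A, R_n = 27.27 Ω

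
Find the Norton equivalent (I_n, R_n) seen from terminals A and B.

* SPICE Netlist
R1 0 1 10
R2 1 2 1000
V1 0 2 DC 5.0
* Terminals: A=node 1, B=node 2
Find the Thévenin equivalent first; then I_n = V_th/R_th and R_n = R_th.
Step 1 — V_th is the open-circuit voltage V_A - V_B (nothing connected across the terminals).
Nodal analysis, taking node 2 as the 0 V reference.
Source V1 fixes V_0 = 5 V.
KCL at each unknown node (sum of currents leaving = 0; resistances in Ω):
  Node 1: (V_1 - 5)/10 + (V_1 - 0)/1000 = 0
Collecting terms: 0.101 × V_1 = 0.5  =>  V_1 = 4.95 V
V_th = V_1 - V_2 = 4.95 - 0 = 4.95 V
Step 2 — R_th: zero the source — replace V1 by a short circuit (node 2 merges into node 0) — and find the resistance seen between A (node 1) and B (node 0).
Reduce the network between node 1 (A) and node 0 (B) by series/parallel combination:
  Rp1 = R1 ‖ R2 (parallel, both between nodes 0 and 1) = 1/(1/10 + 1/1000) = 9.901 Ω
R_th = 9.901 Ω
I_n = V_th/R_th = 4.95/9.901 = 0.5 A, and R_n = R_th = 9.901 Ω

Final answer: I_n = 0.5 A, R_n = 9.901 Ω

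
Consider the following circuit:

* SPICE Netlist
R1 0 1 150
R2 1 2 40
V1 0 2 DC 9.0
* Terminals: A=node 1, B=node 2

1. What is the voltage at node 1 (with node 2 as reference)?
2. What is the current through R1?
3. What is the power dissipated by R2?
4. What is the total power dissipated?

Nodal analysis, taking node 2 as the 0 V reference.
Source V1 fixes V_0 = 9 V.
KCL at each unknown node (sum of currents leaving = 0; resistances in Ω):
  Node 1: (V_1 - 9)/150 + (V_1 - 0)/40 = 0
Collecting terms: 0.03167 × V_1 = 0.06  =>  V_1 = 1.895 V
Part 1:
  Read off the nodal solution: V_1 = 1.895 V
Part 2:
  I_R1 = (V_0 - V_1)/R1 = (9 - 1.895)/150 = 0.04737 A
  Magnitude: I_R1 = 0.04737 A
Part 3:
  I_R2 = (V_1 - V_2)/R2 = (1.895 - 0)/40 = 0.04737 A
  P_R2 = I_R2² × R2 = (0.04737)² × 40 = 0.08975 W
Part 4:
  Power in each resistor, P = (ΔV)²/R:
    P_R1 = (9 - 1.895)²/150 = 0.3366 W
    P_R2 = (1.895 - 0)²/40 = 0.08975 W
  P_total = P_R1 + P_R2 = 0.4263 W

Final answers:
1. V_1 = 1.895 V
2. I_R1 = 0.04737 A
3. P_R2 = 0.08975 W
4. P_total = 0.4263 W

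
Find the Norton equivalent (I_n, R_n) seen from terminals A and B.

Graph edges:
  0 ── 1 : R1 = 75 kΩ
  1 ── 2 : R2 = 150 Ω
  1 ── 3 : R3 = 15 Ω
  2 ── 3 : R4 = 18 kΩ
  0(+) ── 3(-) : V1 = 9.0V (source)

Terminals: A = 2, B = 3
Find the Thévenin equivalent first; then I_n = V_th/R_th and R_n = R_th.
Step 1 — V_th is the open-circuit voltage V_A - V_B (nothing connected across the terminals).
Nodal analysis, taking node 3 as the 0 V reference.
Source V1 fixes V_0 = 9 V.
KCL at each unknown node (sum of currents leaving = 0; resistances in Ω):
  Node 1: (V_1 - 9)/75000 + (V_1 - V_2)/150 + (V_1 - 0)/15 = 0
  Node 2: (V_2 - V_1)/150 + (V_2 - 0)/18000 = 0
Collecting terms (coefficients in siemens):
  0.07335·V_1 - 0.006667·V_2 = 0.00012
  0.006722·V_2 - 0.006667·V_1 = 0
Determinant D = (0.07335)(0.006722) - (-0.006667)(-0.006667) = 0.0004486
V_1 = [(0.00012)(0.006722) - (-0.006667)(0)]/D = 0.001798 V
V_2 = [(0.07335)(0) - (0.00012)(-0.006667)]/D = 0.001783 V
V_th = V_2 - V_3 = 0.001783 - 0 = 0.001783 V
Step 2 — R_th: zero the source — replace V1 by a short circuit (node 3 merges into node 0) — and find the resistance seen between A (node 2) and B (node 0).
Reduce the network between node 2 (A) and node 0 (B) by series/parallel combination:
  Rp1 = R1 ‖ R3 (parallel, both between nodes 0 and 1) = 1/(1/75000 + 1/15) = 15 Ω
  Rs1 = R2 + Rp1 (series, joined only at node 1) = 150 + 15 = 165 Ω
  Rp2 = R4 ‖ Rs1 (parallel, both between nodes 0 and 2) = 1/(1/18000 + 1/165) = 163.5 Ω
R_th = 163.5 Ω
I_n = V_th/R_th = 0.001783/163.5 = 0.00001091 A, and R_n = R_th = 163.5 Ω

Final answer: I_n = 1.091e-05 A, R_n = 163.5 Ω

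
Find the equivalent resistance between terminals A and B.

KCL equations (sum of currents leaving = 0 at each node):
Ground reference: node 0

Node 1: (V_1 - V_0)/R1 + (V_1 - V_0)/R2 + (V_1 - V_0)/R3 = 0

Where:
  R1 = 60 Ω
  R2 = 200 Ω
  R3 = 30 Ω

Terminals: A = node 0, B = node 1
Reduce the network between node 0 (A) and node 1 (B) by series/parallel combination:
  Rp1 = R1 ‖ R2 ‖ R3 (parallel, all between nodes 0 and 1) = 1/(1/60 + 1/200 + 1/30) = 18.18 Ω
R_eq = 18.18 Ω

Final answer: 18.18 Ω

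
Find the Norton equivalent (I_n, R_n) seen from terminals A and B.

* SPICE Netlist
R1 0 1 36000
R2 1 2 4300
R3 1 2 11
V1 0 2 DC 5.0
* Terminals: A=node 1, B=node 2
Find the Thévenin equivalent first; then I_n = V_th/R_th and R_n = R_th.
Step 1 — V_th is the open-circuit voltage V_A - V_B (nothing connected across the terminals).
Nodal analysis, taking node 2 as the 0 V reference.
Source V1 fixes V_0 = 5 V.
KCL at each unknown node (sum of currents leaving = 0; resistances in Ω):
  Node 1: (V_1 - 5)/36000 + (V_1 - 0)/4300 + (V_1 - 0)/11 = 0
Collecting terms: 0.09117 × V_1 = 0.0001389  =>  V_1 = 0.001523 V
V_th = V_1 - V_2 = 0.001523 - 0 = 0.001523 V
Step 2 — R_th: zero the source — replace V1 by a short circuit (node 2 merges into node 0) — and find the resistance seen between A (node 1) and B (node 0).
Reduce the network between node 1 (A) and node 0 (B) by series/parallel combination:
  Rp1 = R1 ‖ R2 ‖ R3 (parallel, all between nodes 0 and 1) = 1/(1/36000 + 1/4300 + 1/11) = 10.97 Ω
R_th = 10.97 Ω
I_n = V_th/R_th = 0.001523/10.97 = 0.0001389 A, and R_n = R_th = 10.97 Ω

Final answer: I_n = 0.0001389 A, R_n = 10.97 Ω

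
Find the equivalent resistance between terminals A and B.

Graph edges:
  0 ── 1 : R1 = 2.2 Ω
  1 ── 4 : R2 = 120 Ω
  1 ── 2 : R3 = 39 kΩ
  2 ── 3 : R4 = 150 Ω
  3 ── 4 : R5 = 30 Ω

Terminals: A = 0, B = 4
Reduce the network between node 0 (A) and node 4 (B) by series/parallel combination:
  Rs1 = R3 + R4 (series, joined only at node 2) = 39000 + 150 = 39150 Ω
  Rs2 = R5 + Rs1 (series, joined only at node 3) = 30 + 39150 = 39180 Ω
  Rp1 = R2 ‖ Rs2 (parallel, both between nodes 1 and 4) = 1/(1/120 + 1/39180) = 119.6 Ω
  Rs3 = R1 + Rp1 (series, joined only at node 1) = 2.2 + 119.6 = 121.8 Ω
R_eq = 121.8 Ω

Final answer: 121.8 Ω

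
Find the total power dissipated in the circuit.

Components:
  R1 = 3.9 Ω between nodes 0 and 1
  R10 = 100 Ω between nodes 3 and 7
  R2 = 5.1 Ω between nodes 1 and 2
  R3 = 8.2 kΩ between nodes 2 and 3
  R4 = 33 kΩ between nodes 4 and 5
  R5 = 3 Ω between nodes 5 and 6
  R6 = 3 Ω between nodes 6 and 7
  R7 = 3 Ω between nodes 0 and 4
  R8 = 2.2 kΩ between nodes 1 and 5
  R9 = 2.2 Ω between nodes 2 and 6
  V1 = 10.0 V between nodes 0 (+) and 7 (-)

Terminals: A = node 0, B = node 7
Nodal analysis, taking node 7 as the 0 V reference.
Source V1 fixes V_0 = 10 V.
KCL at each unknown node (sum of currents leaving = 0; resistances in Ω):
  Node 1: (V_1 - 10)/3.9 + (V_1 - V_2)/5.1 + (V_1 - V_5)/2200 = 0
  Node 2: (V_2 - V_1)/5.1 + (V_2 - V_3)/8200 + (V_2 - V_6)/2.2 = 0
  Node 3: (V_3 - V_2)/8200 + (V_3 - 0)/100 = 0
  Node 4: (V_4 - V_5)/33000 + (V_4 - 10)/3 = 0
  Node 5: (V_5 - V_4)/33000 + (V_5 - V_6)/3 + (V_5 - V_1)/2200 = 0
  Node 6: (V_6 - V_5)/3 + (V_6 - 0)/3 + (V_6 - V_2)/2.2 = 0
Collecting terms (coefficients in siemens):
  0.4529·V_1 - 0.1961·V_2 - 0.0004545·V_5 = 2.564
  0.6507·V_2 - 0.1961·V_1 - 0.000122·V_3 - 0.4545·V_6 = 0
  0.01012·V_3 - 0.000122·V_2 = 0
  0.3334·V_4 - 0.0000303·V_5 = 3.333
  0.3338·V_5 - 0.0004545·V_1 - 0.0000303·V_4 - 0.3333·V_6 = 0
  1.121·V_6 - 0.4545·V_2 - 0.3333·V_5 = 0
Solving these 6 simultaneous equations (Gaussian elimination) gives:
  V_1 = 7.248 V, V_2 = 3.662 V, V_3 = 0.04412 V, V_4 = 9.999 V
  V_5 = 2.124 V, V_6 = 2.116 V
Power in each resistor, P = (ΔV)²/R:
  P_R1 = (10 - 7.248)²/3.9 = 1.941 W
  P_R2 = (7.248 - 3.662)²/5.1 = 2.522 W
  P_R3 = (3.662 - 0.04412)²/8200 = 0.001596 W
  P_R4 = (9.999 - 2.124)²/33000 = 0.00188 W
  P_R5 = (2.124 - 2.116)²/3 = 0.00001978 W
  P_R6 = (2.116 - 0)²/3 = 1.492 W
  P_R7 = (10 - 9.999)²/3 = 0.0000001709 W
  P_R8 = (7.248 - 2.124)²/2200 = 0.01194 W
  P_R9 = (3.662 - 2.116)²/2.2 = 1.087 W
  P_R10 = (0.04412 - 0)²/100 = 0.00001947 W
P_total = P_R1 + P_R2 + P_R3 + P_R4 + P_R5 + P_R6 + P_R7 + P_R8 + P_R9 + P_R10 = 7.058 W

Final answer: 7.058 W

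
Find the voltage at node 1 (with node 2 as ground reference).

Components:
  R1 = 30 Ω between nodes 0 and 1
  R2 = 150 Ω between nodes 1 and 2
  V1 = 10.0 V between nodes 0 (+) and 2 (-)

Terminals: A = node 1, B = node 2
Nodal analysis, taking node 2 as the 0 V reference.
Source V1 fixes V_0 = 10 V.
KCL at each unknown node (sum of currents leaving = 0; resistances in Ω):
  Node 1: (V_1 - 10)/30 + (V_1 - 0)/150 = 0
Collecting terms: 0.04 × V_1 = 0.3333  =>  V_1 = 8.333 V
The requested potential is V_1 = 8.333 V.

Final answer: V_1 = 8.333 V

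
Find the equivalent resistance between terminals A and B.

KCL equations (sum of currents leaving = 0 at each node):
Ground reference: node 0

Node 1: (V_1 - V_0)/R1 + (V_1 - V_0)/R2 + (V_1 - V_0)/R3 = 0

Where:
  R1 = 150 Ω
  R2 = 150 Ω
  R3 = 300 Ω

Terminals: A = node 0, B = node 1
Reduce the network between node 0 (A) and node 1 (B) by series/parallel combination:
  Rp1 = R1 ‖ R2 ‖ R3 (parallel, all between nodes 0 and 1) = 1/(1/150 + 1/150 + 1/300) = 60 Ω
R_eq = 60 Ω

Final answer: 60 Ω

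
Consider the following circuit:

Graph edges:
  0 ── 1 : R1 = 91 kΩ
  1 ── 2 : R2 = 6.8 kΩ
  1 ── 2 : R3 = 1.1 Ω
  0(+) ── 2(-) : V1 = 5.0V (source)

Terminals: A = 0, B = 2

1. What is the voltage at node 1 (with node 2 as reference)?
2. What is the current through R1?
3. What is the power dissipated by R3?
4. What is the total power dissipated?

Nodal analysis, taking node 2 as the 0 V reference.
Source V1 fixes V_0 = 5 V.
KCL at each unknown node (sum of currents leaving = 0; resistances in Ω):
  Node 1: (V_1 - 5)/91000 + (V_1 - 0)/6800 + (V_1 - 0)/1.1 = 0
Collecting terms: 0.9092 × V_1 = 0.00005495  =>  V_1 = 0.00006043 V
Part 1:
  Read off the nodal solution: V_1 = 0.00006043 V
Part 2:
  I_R1 = (V_0 - V_1)/R1 = (5 - 0.00006043)/91000 = 0.00005494 A
  Magnitude: I_R1 = 0.00005494 A
Part 3:
  I_R3 = (V_1 - V_2)/R3 = (0.00006043 - 0)/1.1 = 0.00005494 A
  P_R3 = I_R3² × R3 = (0.00005494)² × 1.1 = 0.00000000332 W
Part 4:
  Power in each resistor, P = (ΔV)²/R:
    P_R1 = (5 - 0.00006043)²/91000 = 0.0002747 W
    P_R2 = (0.00006043 - 0)²/6800 = 0.000000000000537 W
    P_R3 = (0.00006043 - 0)²/1.1 = 0.00000000332 W
  P_total = P_R1 + P_R2 + P_R3 = 0.0002747 W

Final answers:
1. V_1 = 6.043e-05 V
2. I_R1 = 5.494e-05 A
3. P_R3 = 3.32e-09 W
4. P_total = 0.0002747 W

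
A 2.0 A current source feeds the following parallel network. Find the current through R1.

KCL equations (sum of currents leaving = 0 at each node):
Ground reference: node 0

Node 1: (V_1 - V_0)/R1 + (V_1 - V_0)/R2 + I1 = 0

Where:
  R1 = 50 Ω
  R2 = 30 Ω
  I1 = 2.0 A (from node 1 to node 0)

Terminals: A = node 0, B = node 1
All resistors sit directly between nodes 0 and 1, so they are in parallel and share one voltage V; the full source current 2 A splits among them.
1/R_par = 1/50 + 1/30 = 0.05333 S  =>  R_par = 18.75 Ω
V = I × R_par = 2 × 18.75 = 37.5 V
I_R1 = V/R1 = 37.5/50 = 0.75 A

Final answer: 0.75 A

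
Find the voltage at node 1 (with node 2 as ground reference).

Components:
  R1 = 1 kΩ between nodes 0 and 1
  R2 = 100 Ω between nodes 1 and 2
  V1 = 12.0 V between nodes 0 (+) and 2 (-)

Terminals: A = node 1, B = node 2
Nodal analysis, taking node 2 as the 0 V reference.
Source V1 fixes V_0 = 12 V.
KCL at each unknown node (sum of currents leaving = 0; resistances in Ω):
  Node 1: (V_1 - 12)/1000 + (V_1 - 0)/100 = 0
Collecting terms: 0.011 × V_1 = 0.012  =>  V_1 = 1.091 V
The requested potential is V_1 = 1.091 V.

Final answer: V_1 = 1.091 V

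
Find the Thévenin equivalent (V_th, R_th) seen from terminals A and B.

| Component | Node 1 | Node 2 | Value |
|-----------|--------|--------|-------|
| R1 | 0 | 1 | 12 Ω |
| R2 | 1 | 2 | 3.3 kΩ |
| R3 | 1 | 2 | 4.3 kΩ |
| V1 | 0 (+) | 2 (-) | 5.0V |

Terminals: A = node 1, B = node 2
Step 1 — V_th is the open-circuit voltage V_A - V_B (nothing connected across the terminals).
Nodal analysis, taking node 2 as the 0 V reference.
Source V1 fixes V_0 = 5 V.
KCL at each unknown node (sum of currents leaving = 0; resistances in Ω):
  Node 1: (V_1 - 5)/12 + (V_1 - 0)/3300 + (V_1 - 0)/4300 = 0
Collecting terms: 0.08387 × V_1 = 0.4167  =>  V_1 = 4.968 V
V_th = V_1 - V_2 = 4.968 - 0 = 4.968 V
Step 2 — R_th: zero the source — replace V1 by a short circuit (node 2 merges into node 0) — and find the resistance seen between A (node 1) and B (node 0).
Reduce the network between node 1 (A) and node 0 (B) by series/parallel combination:
  Rp1 = R1 ‖ R2 ‖ R3 (parallel, all between nodes 0 and 1) = 1/(1/12 + 1/3300 + 1/4300) = 11.92 Ω
R_th = 11.92 Ω

Final answer: V_th = 4.968 V, R_th = 11.92 Ω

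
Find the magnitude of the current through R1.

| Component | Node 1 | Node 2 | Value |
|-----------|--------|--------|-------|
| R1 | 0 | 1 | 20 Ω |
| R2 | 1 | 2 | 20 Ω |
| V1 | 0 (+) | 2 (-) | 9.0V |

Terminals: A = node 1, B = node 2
Nodal analysis, taking node 2 as the 0 V reference.
Source V1 fixes V_0 = 9 V.
KCL at each unknown node (sum of currents leaving = 0; resistances in Ω):
  Node 1: (V_1 - 9)/20 + (V_1 - 0)/20 = 0
Collecting terms: 0.1 × V_1 = 0.45  =>  V_1 = 4.5 V
I_R1 = (V_0 - V_1)/R1 = (9 - 4.5)/20 = 0.225 A
|I_R1| = 0.225 A

Final answer: |I_R1| = 0.225 A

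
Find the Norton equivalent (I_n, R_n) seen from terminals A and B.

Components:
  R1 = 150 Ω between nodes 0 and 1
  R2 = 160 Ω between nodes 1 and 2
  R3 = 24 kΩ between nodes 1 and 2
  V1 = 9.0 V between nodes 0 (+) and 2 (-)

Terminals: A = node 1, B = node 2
Find the Thévenin equivalent first; then I_n = V_th/R_th and R_n = R_th.
Step 1 — V_th is the open-circuit voltage V_A - V_B (nothing connected across the terminals).
Nodal analysis, taking node 2 as the 0 V reference.
Source V1 fixes V_0 = 9 V.
KCL at each unknown node (sum of currents leaving = 0; resistances in Ω):
  Node 1: (V_1 - 9)/150 + (V_1 - 0)/160 + (V_1 - 0)/24000 = 0
Collecting terms: 0.01296 × V_1 = 0.06  =>  V_1 = 4.63 V
V_th = V_1 - V_2 = 4.63 - 0 = 4.63 V
Step 2 — R_th: zero the source — replace V1 by a short circuit (node 2 merges into node 0) — and find the resistance seen between A (node 1) and B (node 0).
Reduce the network between node 1 (A) and node 0 (B) by series/parallel combination:
  Rp1 = R1 ‖ R2 ‖ R3 (parallel, all between nodes 0 and 1) = 1/(1/150 + 1/160 + 1/24000) = 77.17 Ω
R_th = 77.17 Ω
I_n = V_th/R_th = 4.63/77.17 = 0.06 A, and R_n = R_th = 77.17 Ω

Final answer: I_n = 0.06 A, R_n = 77.17 Ω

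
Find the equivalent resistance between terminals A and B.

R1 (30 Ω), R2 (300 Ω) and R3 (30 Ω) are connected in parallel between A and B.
Reduce the network between node 0 (A) and node 1 (B) by series/parallel combination:
  Rp1 = R1 ‖ R2 ‖ R3 (parallel, all between nodes 0 and 1) = 1/(1/30 + 1/300 + 1/30) = 14.29 Ω
R_eq = 14.29 Ω

Final answer: 14.29 Ω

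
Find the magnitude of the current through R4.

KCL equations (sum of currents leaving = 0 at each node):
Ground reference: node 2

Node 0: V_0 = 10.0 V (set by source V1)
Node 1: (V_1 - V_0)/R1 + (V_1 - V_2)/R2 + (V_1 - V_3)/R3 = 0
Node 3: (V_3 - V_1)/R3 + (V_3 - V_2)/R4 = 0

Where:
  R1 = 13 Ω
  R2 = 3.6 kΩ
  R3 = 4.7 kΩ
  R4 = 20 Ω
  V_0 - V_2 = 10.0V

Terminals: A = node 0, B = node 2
Nodal analysis, taking node 2 as the 0 V reference.
Source V1 fixes V_0 = 10 V.
KCL at each unknown node (sum of currents leaving = 0; resistances in Ω):
  Node 1: (V_1 - 10)/13 + (V_1 - 0)/3600 + (V_1 - V_3)/4700 = 0
  Node 3: (V_3 - V_1)/4700 + (V_3 - 0)/20 = 0
Collecting terms (coefficients in siemens):
  0.07741·V_1 - 0.0002128·V_3 = 0.7692
  0.05021·V_3 - 0.0002128·V_1 = 0
Determinant D = (0.07741)(0.05021) - (-0.0002128)(-0.0002128) = 0.003887
V_1 = [(0.7692)(0.05021) - (-0.0002128)(0)]/D = 9.937 V
V_3 = [(0.07741)(0) - (0.7692)(-0.0002128)]/D = 0.0421 V
I_R4 = (V_2 - V_3)/R4 = (0 - 0.0421)/20 = -0.002105 A
|I_R4| = 0.002105 A

Final answer: |I_R4| = 0.002105 A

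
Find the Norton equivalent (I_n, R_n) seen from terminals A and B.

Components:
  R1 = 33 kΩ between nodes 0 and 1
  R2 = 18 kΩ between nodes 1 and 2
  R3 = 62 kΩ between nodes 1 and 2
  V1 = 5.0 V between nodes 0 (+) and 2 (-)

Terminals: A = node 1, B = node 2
Find the Thévenin equivalent first; then I_n = V_th/R_th and R_n = R_th.
Step 1 — V_th is the open-circuit voltage V_A - V_B (nothing connected across the terminals).
Nodal analysis, taking node 2 as the 0 V reference.
Source V1 fixes V_0 = 5 V.
KCL at each unknown node (sum of currents leaving = 0; resistances in Ω):
  Node 1: (V_1 - 5)/33000 + (V_1 - 0)/18000 + (V_1 - 0)/62000 = 0
Collecting terms: 0.000102 × V_1 = 0.0001515  =>  V_1 = 1.486 V
V_th = V_1 - V_2 = 1.486 - 0 = 1.486 V
Step 2 — R_th: zero the source — replace V1 by a short circuit (node 2 merges into node 0) — and find the resistance seen between A (node 1) and B (node 0).
Reduce the network between node 1 (A) and node 0 (B) by series/parallel combination:
  Rp1 = R1 ‖ R2 ‖ R3 (parallel, all between nodes 0 and 1) = 1/(1/33000 + 1/18000 + 1/62000) = 9805 Ω
R_th = 9.805 kΩ
I_n = V_th/R_th = 1.486/9805 = 0.0001515 A, and R_n = R_th = 9.805 kΩ

Final answer: I_n = 0.0001515 A, R_n = 9.805 kΩ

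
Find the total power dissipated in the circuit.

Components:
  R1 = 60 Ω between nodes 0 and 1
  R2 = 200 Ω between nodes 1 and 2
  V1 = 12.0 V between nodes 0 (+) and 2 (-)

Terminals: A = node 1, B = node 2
Nodal analysis, taking node 2 as the 0 V reference.
Source V1 fixes V_0 = 12 V.
KCL at each unknown node (sum of currents leaving = 0; resistances in Ω):
  Node 1: (V_1 - 12)/60 + (V_1 - 0)/200 = 0
Collecting terms: 0.02167 × V_1 = 0.2  =>  V_1 = 9.231 V
Power in each resistor, P = (ΔV)²/R:
  P_R1 = (12 - 9.231)²/60 = 0.1278 W
  P_R2 = (9.231 - 0)²/200 = 0.426 W
P_total = P_R1 + P_R2 = 0.5538 W

Final answer: 0.5538 W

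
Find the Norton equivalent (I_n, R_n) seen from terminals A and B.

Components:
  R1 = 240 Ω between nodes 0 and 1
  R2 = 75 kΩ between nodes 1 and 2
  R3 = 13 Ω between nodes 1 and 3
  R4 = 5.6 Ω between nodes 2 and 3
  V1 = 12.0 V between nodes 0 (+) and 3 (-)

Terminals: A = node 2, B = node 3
Find the Thévenin equivalent first; then I_n = V_th/R_th and R_n = R_th.
Step 1 — V_th is the open-circuit voltage V_A - V_B (nothing connected across the terminals).
Nodal analysis, taking node 3 as the 0 V reference.
Source V1 fixes V_0 = 12 V.
KCL at each unknown node (sum of currents leaving = 0; resistances in Ω):
  Node 1: (V_1 - 12)/240 + (V_1 - V_2)/75000 + (V_1 - 0)/13 = 0
  Node 2: (V_2 - V_1)/75000 + (V_2 - 0)/5.6 = 0
Collecting terms (coefficients in siemens):
  0.0811·V_1 - 0.00001333·V_2 = 0.05
  0.1786·V_2 - 0.00001333·V_1 = 0
Determinant D = (0.0811)(0.1786) - (-0.00001333)(-0.00001333) = 0.01448
V_1 = [(0.05)(0.1786) - (-0.00001333)(0)]/D = 0.6165 V
V_2 = [(0.0811)(0) - (0.05)(-0.00001333)]/D = 0.00004603 V
V_th = V_2 - V_3 = 0.00004603 - 0 = 0.00004603 V
Step 2 — R_th: zero the source — replace V1 by a short circuit (node 3 merges into node 0) — and find the resistance seen between A (node 2) and B (node 0).
Reduce the network between node 2 (A) and node 0 (B) by series/parallel combination:
  Rp1 = R1 ‖ R3 (parallel, both between nodes 0 and 1) = 1/(1/240 + 1/13) = 12.33 Ω
  Rs1 = R2 + Rp1 (series, joined only at node 1) = 75000 + 12.33 = 75010 Ω
  Rp2 = R4 ‖ Rs1 (parallel, both between nodes 0 and 2) = 1/(1/5.6 + 1/75010) = 5.6 Ω
R_th = 5.6 Ω
I_n = V_th/R_th = 0.00004603/5.6 = 0.00000822 A, and R_n = R_th = 5.6 Ω

Final answer: I_n = 8.22e-06 A, R_n = 5.6 Ω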